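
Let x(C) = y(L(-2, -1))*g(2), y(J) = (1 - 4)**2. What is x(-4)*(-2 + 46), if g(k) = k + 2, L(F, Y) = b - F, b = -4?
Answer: 1584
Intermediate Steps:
L(F, Y) = -4 - F
y(J) = 9 (y(J) = (-3)**2 = 9)
g(k) = 2 + k
x(C) = 36 (x(C) = 9*(2 + 2) = 9*4 = 36)
x(-4)*(-2 + 46) = 36*(-2 + 46) = 36*44 = 1584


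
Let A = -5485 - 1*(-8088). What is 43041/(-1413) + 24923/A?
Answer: -25606508/1226013 ≈ -20.886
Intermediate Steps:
A = 2603 (A = -5485 + 8088 = 2603)
43041/(-1413) + 24923/A = 43041/(-1413) + 24923/2603 = 43041*(-1/1413) + 24923*(1/2603) = -14347/471 + 24923/2603 = -25606508/1226013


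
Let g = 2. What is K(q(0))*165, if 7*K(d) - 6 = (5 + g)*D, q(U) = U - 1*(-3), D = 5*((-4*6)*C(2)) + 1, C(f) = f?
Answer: -275055/7 ≈ -39294.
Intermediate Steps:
D = -239 (D = 5*(-4*6*2) + 1 = 5*(-24*2) + 1 = 5*(-48) + 1 = -240 + 1 = -239)
q(U) = 3 + U (q(U) = U + 3 = 3 + U)
K(d) = -1667/7 (K(d) = 6/7 + ((5 + 2)*(-239))/7 = 6/7 + (7*(-239))/7 = 6/7 + (⅐)*(-1673) = 6/7 - 239 = -1667/7)
K(q(0))*165 = -1667/7*165 = -275055/7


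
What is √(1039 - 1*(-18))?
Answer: √1057 ≈ 32.512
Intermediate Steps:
√(1039 - 1*(-18)) = √(1039 + 18) = √1057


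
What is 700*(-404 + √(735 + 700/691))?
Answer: -282800 + 700*√351432235/691 ≈ -2.6381e+5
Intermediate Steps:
700*(-404 + √(735 + 700/691)) = 700*(-404 + √(508585/691)) = 700*(-404 + √351432235/691) = -282800 + 700*√351432235/691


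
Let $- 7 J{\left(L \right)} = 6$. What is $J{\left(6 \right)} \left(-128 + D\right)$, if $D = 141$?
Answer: $- \frac{78}{7} \approx -11.143$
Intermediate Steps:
$J{\left(L \right)} = - \frac{6}{7}$ ($J{\left(L \right)} = \left(- \frac{1}{7}\right) 6 = - \frac{6}{7}$)
$J{\left(6 \right)} \left(-128 + D\right) = - \frac{6 \left(-128 + 141\right)}{7} = \left(- \frac{6}{7}\right) 13 = - \frac{78}{7}$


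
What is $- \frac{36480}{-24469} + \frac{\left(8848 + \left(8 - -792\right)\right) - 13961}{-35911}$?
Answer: $\frac{1415568077}{878706259} \approx 1.611$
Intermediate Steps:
$- \frac{36480}{-24469} + \frac{\left(8848 + \left(8 - -792\right)\right) - 13961}{-35911} = \left(-36480\right) \left(- \frac{1}{24469}\right) + \left(\left(8848 + \left(8 + 792\right)\right) - 13961\right) \left(- \frac{1}{35911}\right) = \frac{36480}{24469} + \left(\left(8848 + 800\right) - 13961\right) \left(- \frac{1}{35911}\right) = \frac{36480}{24469} + \left(9648 - 13961\right) \left(- \frac{1}{35911}\right) = \frac{36480}{24469} - - \frac{4313}{35911} = \frac{36480}{24469} + \frac{4313}{35911} = \frac{1415568077}{878706259}$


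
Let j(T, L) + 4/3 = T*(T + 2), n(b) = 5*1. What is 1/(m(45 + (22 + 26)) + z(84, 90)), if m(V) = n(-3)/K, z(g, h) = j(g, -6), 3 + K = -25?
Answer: 84/606689 ≈ 0.00013846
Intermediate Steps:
K = -28 (K = -3 - 25 = -28)
n(b) = 5
j(T, L) = -4/3 + T*(2 + T) (j(T, L) = -4/3 + T*(T + 2) = -4/3 + T*(2 + T))
z(g, h) = -4/3 + g² + 2*g
m(V) = -5/28 (m(V) = 5/(-28) = 5*(-1/28) = -5/28)
1/(m(45 + (22 + 26)) + z(84, 90)) = 1/(-5/28 + (-4/3 + 84² + 2*84)) = 1/(-5/28 + (-4/3 + 7056 + 168)) = 1/(-5/28 + 21668/3) = 1/(606689/84) = 84/606689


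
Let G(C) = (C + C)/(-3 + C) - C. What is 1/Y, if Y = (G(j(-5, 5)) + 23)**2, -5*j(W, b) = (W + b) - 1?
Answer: 1225/628849 ≈ 0.0019480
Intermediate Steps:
j(W, b) = 1/5 - W/5 - b/5 (j(W, b) = -((W + b) - 1)/5 = -(-1 + W + b)/5 = 1/5 - W/5 - b/5)
G(C) = -C + 2*C/(-3 + C) (G(C) = (2*C)/(-3 + C) - C = 2*C/(-3 + C) - C = -C + 2*C/(-3 + C))
Y = 628849/1225 (Y = ((1/5 - 1/5*(-5) - 1/5*5)*(5 - (1/5 - 1/5*(-5) - 1/5*5))/(-3 + (1/5 - 1/5*(-5) - 1/5*5)) + 23)**2 = ((1/5 + 1 - 1)*(5 - (1/5 + 1 - 1))/(-3 + (1/5 + 1 - 1)) + 23)**2 = ((5 - 1*1/5)/(5*(-3 + 1/5)) + 23)**2 = ((5 - 1/5)/(5*(-14/5)) + 23)**2 = ((1/5)*(-5/14)*(24/5) + 23)**2 = (-12/35 + 23)**2 = (793/35)**2 = 628849/1225 ≈ 513.35)
1/Y = 1/(628849/1225) = 1225/628849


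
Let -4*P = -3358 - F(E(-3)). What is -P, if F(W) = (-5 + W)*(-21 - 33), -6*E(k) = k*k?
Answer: -3709/4 ≈ -927.25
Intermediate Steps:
E(k) = -k²/6 (E(k) = -k*k/6 = -k²/6)
F(W) = 270 - 54*W (F(W) = (-5 + W)*(-54) = 270 - 54*W)
P = 3709/4 (P = -(-3358 - (270 - (-9)*(-3)²))/4 = -(-3358 - (270 - (-9)*9))/4 = -(-3358 - (270 - 54*(-3/2)))/4 = -(-3358 - (270 + 81))/4 = -(-3358 - 1*351)/4 = -(-3358 - 351)/4 = -¼*(-3709) = 3709/4 ≈ 927.25)
-P = -1*3709/4 = -3709/4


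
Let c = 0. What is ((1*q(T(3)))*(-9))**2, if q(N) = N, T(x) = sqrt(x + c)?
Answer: 243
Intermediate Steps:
T(x) = sqrt(x) (T(x) = sqrt(x + 0) = sqrt(x))
((1*q(T(3)))*(-9))**2 = ((1*sqrt(3))*(-9))**2 = (sqrt(3)*(-9))**2 = (-9*sqrt(3))**2 = 243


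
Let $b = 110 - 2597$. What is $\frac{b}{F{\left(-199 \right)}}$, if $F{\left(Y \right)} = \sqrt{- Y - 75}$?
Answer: $- \frac{2487 \sqrt{31}}{62} \approx -223.34$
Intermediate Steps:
$F{\left(Y \right)} = \sqrt{-75 - Y}$
$b = -2487$ ($b = 110 - 2597 = -2487$)
$\frac{b}{F{\left(-199 \right)}} = - \frac{2487}{\sqrt{-75 - -199}} = - \frac{2487}{\sqrt{-75 + 199}} = - \frac{2487}{\sqrt{124}} = - \frac{2487}{2 \sqrt{31}} = - 2487 \frac{\sqrt{31}}{62} = - \frac{2487 \sqrt{31}}{62}$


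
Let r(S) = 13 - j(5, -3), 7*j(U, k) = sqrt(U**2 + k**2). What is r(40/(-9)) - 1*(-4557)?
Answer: 4570 - sqrt(34)/7 ≈ 4569.2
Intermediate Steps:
j(U, k) = sqrt(U**2 + k**2)/7
r(S) = 13 - sqrt(34)/7 (r(S) = 13 - sqrt(5**2 + (-3)**2)/7 = 13 - sqrt(25 + 9)/7 = 13 - sqrt(34)/7)
r(40/(-9)) - 1*(-4557) = (13 - sqrt(34)/7) - 1*(-4557) = (13 - sqrt(34)/7) + 4557 = 4570 - sqrt(34)/7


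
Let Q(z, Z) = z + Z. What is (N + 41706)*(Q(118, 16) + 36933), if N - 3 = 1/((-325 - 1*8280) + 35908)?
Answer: 42211188951476/27303 ≈ 1.5460e+9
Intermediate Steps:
Q(z, Z) = Z + z
N = 81910/27303 (N = 3 + 1/((-325 - 1*8280) + 35908) = 3 + 1/((-325 - 8280) + 35908) = 3 + 1/(-8605 + 35908) = 3 + 1/27303 = 81910/27303 ≈ 3.0000)
(N + 41706)*(Q(118, 16) + 36933) = (81910/27303 + 41706)*((16 + 118) + 36933) = 1138780828*(134 + 36933)/27303 = (1138780828/27303)*37067 = 42211188951476/27303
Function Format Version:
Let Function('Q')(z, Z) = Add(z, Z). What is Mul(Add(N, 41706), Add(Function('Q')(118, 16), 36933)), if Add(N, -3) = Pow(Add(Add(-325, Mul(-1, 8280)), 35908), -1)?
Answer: Rational(42211188951476, 27303) ≈ 1.5460e+9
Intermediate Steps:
Function('Q')(z, Z) = Add(Z, z)
N = Rational(81910, 27303) (N = Add(3, Pow(Add(Add(-325, Mul(-1, 8280)), 35908), -1)) = Add(3, Pow(Add(Add(-325, -8280), 35908), -1)) = Add(3, Pow(Add(-8605, 35908), -1)) = Add(3, Pow(27303, -1)) = Add(3, Rational(1, 27303)) = Rational(81910, 27303) ≈ 3.0000)
Mul(Add(N, 41706), Add(Function('Q')(118, 16), 36933)) = Mul(Add(Rational(81910, 27303), 41706), Add(Add(16, 118), 36933)) = Mul(Rational(1138780828, 27303), Add(134, 36933)) = Mul(Rational(1138780828, 27303), 37067) = Rational(42211188951476, 27303)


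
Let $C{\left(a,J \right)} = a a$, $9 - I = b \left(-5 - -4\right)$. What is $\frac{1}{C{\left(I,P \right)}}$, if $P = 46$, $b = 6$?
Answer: $\frac{1}{225} \approx 0.0044444$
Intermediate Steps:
$I = 15$ ($I = 9 - 6 \left(-5 - -4\right) = 9 - 6 \left(-5 + 4\right) = 9 - 6 \left(-1\right) = 9 - -6 = 9 + 6 = 15$)
$C{\left(a,J \right)} = a^{2}$
$\frac{1}{C{\left(I,P \right)}} = \frac{1}{15^{2}} = \frac{1}{225}$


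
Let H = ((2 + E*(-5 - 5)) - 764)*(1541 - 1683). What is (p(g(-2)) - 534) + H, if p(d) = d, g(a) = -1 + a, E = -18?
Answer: 82107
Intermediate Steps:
H = 82644 (H = ((2 - 18*(-5 - 5)) - 764)*(1541 - 1683) = ((2 - 18*(-10)) - 764)*(-142) = ((2 + 180) - 764)*(-142) = (182 - 764)*(-142) = -582*(-142) = 82644)
(p(g(-2)) - 534) + H = ((-1 - 2) - 534) + 82644 = (-3 - 534) + 82644 = -537 + 82644 = 82107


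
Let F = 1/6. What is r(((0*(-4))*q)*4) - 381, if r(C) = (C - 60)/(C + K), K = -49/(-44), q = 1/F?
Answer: -21309/49 ≈ -434.88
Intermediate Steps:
F = 1/6 ≈ 0.16667
q = 6 (q = 1/(1/6) = 1*6 = 6)
K = 49/44 (K = -49*(-1/44) = 49/44 ≈ 1.1136)
r(C) = (-60 + C)/(49/44 + C) (r(C) = (C - 60)/(C + 49/44) = (-60 + C)/(49/44 + C))
r(((0*(-4))*q)*4) - 381 = 44*(-60 + ((0*(-4))*6)*4)/(49 + 44*(((0*(-4))*6)*4)) - 381 = 44*(-60 + (0*6)*4)/(49 + 44*((0*6)*4)) - 381 = 44*(-60 + 0*4)/(49 + 44*(0*4)) - 381 = 44*(-60 + 0)/(49 + 44*0) - 381 = 44*(-60)/(49 + 0) - 381 = 44*(-60)/49 - 381 = 44*(1/49)*(-60) - 381 = -2640/49 - 381 = -21309/49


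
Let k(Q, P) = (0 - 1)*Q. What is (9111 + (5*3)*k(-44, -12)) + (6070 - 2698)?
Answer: 13143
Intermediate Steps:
k(Q, P) = -Q
(9111 + (5*3)*k(-44, -12)) + (6070 - 2698) = (9111 + (5*3)*(-1*(-44))) + (6070 - 2698) = (9111 + 15*44) + 3372 = (9111 + 660) + 3372 = 9771 + 3372 = 13143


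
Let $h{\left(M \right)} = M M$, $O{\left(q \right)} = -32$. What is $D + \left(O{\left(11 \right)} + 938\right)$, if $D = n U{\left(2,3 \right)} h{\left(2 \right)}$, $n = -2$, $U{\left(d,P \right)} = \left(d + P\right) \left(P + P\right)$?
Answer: $666$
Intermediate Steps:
$U{\left(d,P \right)} = 2 P \left(P + d\right)$ ($U{\left(d,P \right)} = \left(P + d\right) 2 P = 2 P \left(P + d\right)$)
$h{\left(M \right)} = M^{2}$
$D = -240$ ($D = - 2 \cdot 2 \cdot 3 \left(3 + 2\right) 2^{2} = - 2 \cdot 2 \cdot 3 \cdot 5 \cdot 4 = \left(-2\right) 30 \cdot 4 = \left(-60\right) 4 = -240$)
$D + \left(O{\left(11 \right)} + 938\right) = -240 + \left(-32 + 938\right) = -240 + 906 = 666$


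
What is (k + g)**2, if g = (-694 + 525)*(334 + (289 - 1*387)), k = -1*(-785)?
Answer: 1528731801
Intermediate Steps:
k = 785
g = -39884 (g = -169*(334 + (289 - 387)) = -169*(334 - 98) = -169*236 = -39884)
(k + g)**2 = (785 - 39884)**2 = (-39099)**2 = 1528731801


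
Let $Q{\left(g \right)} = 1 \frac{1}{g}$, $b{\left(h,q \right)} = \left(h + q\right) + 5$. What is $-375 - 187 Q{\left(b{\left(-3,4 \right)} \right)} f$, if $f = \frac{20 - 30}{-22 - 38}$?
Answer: $- \frac{13687}{36} \approx -380.19$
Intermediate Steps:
$f = \frac{1}{6}$ ($f = - \frac{10}{-60} = \left(-10\right) \left(- \frac{1}{60}\right) = \frac{1}{6} \approx 0.16667$)
$b{\left(h,q \right)} = 5 + h + q$
$Q{\left(g \right)} = \frac{1}{g}$
$-375 - 187 Q{\left(b{\left(-3,4 \right)} \right)} f = -375 - 187 \frac{1}{5 - 3 + 4} \cdot \frac{1}{6} = -375 - 187 \cdot \frac{1}{6} \cdot \frac{1}{6} = -375 - \frac{187}{36} = - \frac{13687}{36}$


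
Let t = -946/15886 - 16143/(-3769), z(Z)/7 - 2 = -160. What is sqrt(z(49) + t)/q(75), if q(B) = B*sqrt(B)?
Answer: I*sqrt(1947632110269790)/863572125 ≈ 0.051104*I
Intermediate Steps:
q(B) = B**(3/2)
z(Z) = -1106 (z(Z) = 14 + 7*(-160) = 14 - 1120 = -1106)
t = 126441112/29937167 (t = -946*1/15886 - 16143*(-1/3769) = -473/7943 + 16143/3769 = 126441112/29937167 ≈ 4.2235)
sqrt(z(49) + t)/q(75) = sqrt(-1106 + 126441112/29937167)/(75**(3/2)) = sqrt(-32984065590/29937167)/((375*sqrt(3))) = (I*sqrt(5842896330809370)/2302859)*(sqrt(3)/1125) = I*sqrt(1947632110269790)/863572125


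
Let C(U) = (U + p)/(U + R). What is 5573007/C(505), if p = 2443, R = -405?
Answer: 12665925/67 ≈ 1.8904e+5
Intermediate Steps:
C(U) = (2443 + U)/(-405 + U) (C(U) = (U + 2443)/(U - 405) = (2443 + U)/(-405 + U))
5573007/C(505) = 5573007/(((2443 + 505)/(-405 + 505))) = 5573007/((2948/100)) = 5573007/(((1/100)*2948)) = 5573007/(737/25) = 5573007*(25/737) = 12665925/67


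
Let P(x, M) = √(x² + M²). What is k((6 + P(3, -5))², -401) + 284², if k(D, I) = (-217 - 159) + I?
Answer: 79879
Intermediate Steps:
P(x, M) = √(M² + x²)
k(D, I) = -376 + I
k((6 + P(3, -5))², -401) + 284² = (-376 - 401) + 284² = -777 + 80656 = 79879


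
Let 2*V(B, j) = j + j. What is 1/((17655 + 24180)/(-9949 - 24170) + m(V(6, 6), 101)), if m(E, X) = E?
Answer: 11373/54293 ≈ 0.20947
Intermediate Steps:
V(B, j) = j (V(B, j) = (j + j)/2 = (2*j)/2 = j)
1/((17655 + 24180)/(-9949 - 24170) + m(V(6, 6), 101)) = 1/((17655 + 24180)/(-9949 - 24170) + 6) = 1/(41835/(-34119) + 6) = 1/(41835*(-1/34119) + 6) = 1/(-13945/11373 + 6) = 1/(54293/11373) = 11373/54293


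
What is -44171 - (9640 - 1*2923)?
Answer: -50888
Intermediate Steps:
-44171 - (9640 - 1*2923) = -44171 - (9640 - 2923) = -44171 - 1*6717 = -44171 - 6717 = -50888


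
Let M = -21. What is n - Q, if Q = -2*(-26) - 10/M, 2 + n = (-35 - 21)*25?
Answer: -30544/21 ≈ -1454.5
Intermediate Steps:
n = -1402 (n = -2 + (-35 - 21)*25 = -2 - 56*25 = -2 - 1400 = -1402)
Q = 1102/21 (Q = -2*(-26) - 10/(-21) = 52 - 10*(-1/21) = 52 + 10/21 = 1102/21 ≈ 52.476)
n - Q = -1402 - 1*1102/21 = -1402 - 1102/21 = -30544/21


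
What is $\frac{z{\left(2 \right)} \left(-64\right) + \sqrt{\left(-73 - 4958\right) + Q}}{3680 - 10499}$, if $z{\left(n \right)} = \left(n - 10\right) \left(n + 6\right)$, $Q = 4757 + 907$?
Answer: $- \frac{4096}{6819} - \frac{\sqrt{633}}{6819} \approx -0.60436$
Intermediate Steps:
$Q = 5664$
$z{\left(n \right)} = \left(-10 + n\right) \left(6 + n\right)$
$\frac{z{\left(2 \right)} \left(-64\right) + \sqrt{\left(-73 - 4958\right) + Q}}{3680 - 10499} = \frac{\left(-60 + 2^{2} - 8\right) \left(-64\right) + \sqrt{\left(-73 - 4958\right) + 5664}}{3680 - 10499} = \frac{\left(-60 + 4 - 8\right) \left(-64\right) + \sqrt{\left(-73 - 4958\right) + 5664}}{-6819} = \left(\left(-64\right) \left(-64\right) + \sqrt{-5031 + 5664}\right) \left(- \frac{1}{6819}\right) = \left(4096 + \sqrt{633}\right) \left(- \frac{1}{6819}\right) = - \frac{4096}{6819} - \frac{\sqrt{633}}{6819}$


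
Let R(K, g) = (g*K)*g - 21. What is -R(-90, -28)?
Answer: 70581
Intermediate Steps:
R(K, g) = -21 + K*g² (R(K, g) = (K*g)*g - 21 = K*g² - 21 = -21 + K*g²)
-R(-90, -28) = -(-21 - 90*(-28)²) = -(-21 - 90*784) = -(-21 - 70560) = -1*(-70581) = 70581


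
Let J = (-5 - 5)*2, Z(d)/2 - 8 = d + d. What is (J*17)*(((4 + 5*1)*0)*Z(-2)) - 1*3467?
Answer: -3467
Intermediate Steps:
Z(d) = 16 + 4*d (Z(d) = 16 + 2*(d + d) = 16 + 2*(2*d) = 16 + 4*d)
J = -20 (J = -10*2 = -20)
(J*17)*(((4 + 5*1)*0)*Z(-2)) - 1*3467 = (-20*17)*(((4 + 5*1)*0)*(16 + 4*(-2))) - 1*3467 = -340*(4 + 5)*0*(16 - 8) - 3467 = -340*9*0*8 - 3467 = -0*8 - 3467 = -340*0 - 3467 = 0 - 3467 = -3467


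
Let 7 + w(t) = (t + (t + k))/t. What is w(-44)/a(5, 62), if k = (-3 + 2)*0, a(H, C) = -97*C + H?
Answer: 5/6009 ≈ 0.00083209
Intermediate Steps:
a(H, C) = H - 97*C
k = 0 (k = -1*0 = 0)
w(t) = -5 (w(t) = -7 + (t + (t + 0))/t = -7 + (t + t)/t = -7 + (2*t)/t = -7 + 2 = -5)
w(-44)/a(5, 62) = -5/(5 - 97*62) = -5/(5 - 6014) = -5/(-6009) = -5*(-1/6009) = 5/6009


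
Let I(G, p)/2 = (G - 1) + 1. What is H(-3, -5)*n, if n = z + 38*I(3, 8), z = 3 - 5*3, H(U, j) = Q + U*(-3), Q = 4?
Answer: 2808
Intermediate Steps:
H(U, j) = 4 - 3*U (H(U, j) = 4 + U*(-3) = 4 - 3*U)
z = -12 (z = 3 - 15 = -12)
I(G, p) = 2*G (I(G, p) = 2*((G - 1) + 1) = 2*((-1 + G) + 1) = 2*G)
n = 216 (n = -12 + 38*(2*3) = -12 + 38*6 = -12 + 228 = 216)
H(-3, -5)*n = (4 - 3*(-3))*216 = (4 + 9)*216 = 13*216 = 2808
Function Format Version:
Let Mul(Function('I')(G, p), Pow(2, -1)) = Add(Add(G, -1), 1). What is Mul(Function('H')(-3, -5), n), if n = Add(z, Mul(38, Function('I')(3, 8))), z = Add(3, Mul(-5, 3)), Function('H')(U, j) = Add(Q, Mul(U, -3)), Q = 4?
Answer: 2808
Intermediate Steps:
Function('H')(U, j) = Add(4, Mul(-3, U)) (Function('H')(U, j) = Add(4, Mul(U, -3)) = Add(4, Mul(-3, U)))
z = -12 (z = Add(3, -15) = -12)
Function('I')(G, p) = Mul(2, G) (Function('I')(G, p) = Mul(2, Add(Add(G, -1), 1)) = Mul(2, Add(Add(-1, G), 1)) = Mul(2, G))
n = 216 (n = Add(-12, Mul(38, Mul(2, 3))) = Add(-12, Mul(38, 6)) = Add(-12, 228) = 216)
Mul(Function('H')(-3, -5), n) = Mul(Add(4, Mul(-3, -3)), 216) = Mul(Add(4, 9), 216) = Mul(13, 216) = 2808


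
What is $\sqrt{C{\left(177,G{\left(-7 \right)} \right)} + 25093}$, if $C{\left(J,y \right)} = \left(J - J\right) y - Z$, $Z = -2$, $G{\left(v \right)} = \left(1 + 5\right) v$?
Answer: $\sqrt{25095} \approx 158.41$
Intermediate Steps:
$G{\left(v \right)} = 6 v$
$C{\left(J,y \right)} = 2$ ($C{\left(J,y \right)} = \left(J - J\right) y - -2 = 0 y + 2 = 0 + 2 = 2$)
$\sqrt{C{\left(177,G{\left(-7 \right)} \right)} + 25093} = \sqrt{2 + 25093} = \sqrt{25095}$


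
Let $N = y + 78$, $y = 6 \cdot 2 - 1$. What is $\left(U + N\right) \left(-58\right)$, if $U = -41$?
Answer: $-2784$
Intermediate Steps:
$y = 11$ ($y = 12 - 1 = 11$)
$N = 89$ ($N = 11 + 78 = 89$)
$\left(U + N\right) \left(-58\right) = \left(-41 + 89\right) \left(-58\right) = 48 \left(-58\right) = -2784$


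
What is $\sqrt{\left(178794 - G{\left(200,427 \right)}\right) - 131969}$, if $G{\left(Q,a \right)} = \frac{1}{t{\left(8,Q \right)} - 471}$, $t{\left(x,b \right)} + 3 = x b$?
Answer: $\frac{\sqrt{59368292574}}{1126} \approx 216.39$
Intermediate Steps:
$t{\left(x,b \right)} = -3 + b x$ ($t{\left(x,b \right)} = -3 + x b = -3 + b x$)
$G{\left(Q,a \right)} = \frac{1}{-474 + 8 Q}$ ($G{\left(Q,a \right)} = \frac{1}{\left(-3 + Q 8\right) - 471} = \frac{1}{\left(-3 + 8 Q\right) - 471} = \frac{1}{-474 + 8 Q}$)
$\sqrt{\left(178794 - G{\left(200,427 \right)}\right) - 131969} = \sqrt{\left(178794 - \frac{1}{2 \left(-237 + 4 \cdot 200\right)}\right) - 131969} = \sqrt{\left(178794 - \frac{1}{2 \left(-237 + 800\right)}\right) - 131969} = \sqrt{\left(178794 - \frac{1}{2 \cdot 563}\right) - 131969} = \sqrt{\left(178794 - \frac{1}{2} \cdot \frac{1}{563}\right) - 131969} = \sqrt{\left(178794 - \frac{1}{1126}\right) - 131969} = \sqrt{\frac{201322043}{1126} - 131969} = \sqrt{\frac{52724949}{1126}} = \frac{\sqrt{59368292574}}{1126}$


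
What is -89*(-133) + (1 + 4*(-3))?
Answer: 11826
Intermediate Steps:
-89*(-133) + (1 + 4*(-3)) = 11837 + (1 - 12) = 11837 - 11 = 11826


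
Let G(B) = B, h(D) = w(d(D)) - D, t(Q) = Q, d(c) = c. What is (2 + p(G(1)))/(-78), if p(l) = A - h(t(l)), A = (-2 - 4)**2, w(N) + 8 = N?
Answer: -23/39 ≈ -0.58974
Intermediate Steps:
w(N) = -8 + N
A = 36 (A = (-6)**2 = 36)
h(D) = -8 (h(D) = (-8 + D) - D = -8)
p(l) = 44 (p(l) = 36 - 1*(-8) = 36 + 8 = 44)
(2 + p(G(1)))/(-78) = (2 + 44)/(-78) = 46*(-1/78) = -23/39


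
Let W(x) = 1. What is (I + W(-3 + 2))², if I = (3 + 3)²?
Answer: 1369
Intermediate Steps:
I = 36 (I = 6² = 36)
(I + W(-3 + 2))² = (36 + 1)² = 37² = 1369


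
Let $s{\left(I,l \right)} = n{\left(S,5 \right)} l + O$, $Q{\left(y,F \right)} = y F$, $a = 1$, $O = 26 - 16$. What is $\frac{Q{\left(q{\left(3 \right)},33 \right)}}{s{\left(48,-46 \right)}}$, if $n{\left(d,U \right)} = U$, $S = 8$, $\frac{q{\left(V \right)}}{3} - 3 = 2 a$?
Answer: $- \frac{9}{4} \approx -2.25$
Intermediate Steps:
$O = 10$ ($O = 26 - 16 = 10$)
$q{\left(V \right)} = 15$ ($q{\left(V \right)} = 9 + 3 \cdot 2 \cdot 1 = 9 + 3 \cdot 2 = 9 + 6 = 15$)
$Q{\left(y,F \right)} = F y$
$s{\left(I,l \right)} = 10 + 5 l$ ($s{\left(I,l \right)} = 5 l + 10 = 10 + 5 l$)
$\frac{Q{\left(q{\left(3 \right)},33 \right)}}{s{\left(48,-46 \right)}} = \frac{33 \cdot 15}{10 + 5 \left(-46\right)} = \frac{495}{10 - 230} = \frac{495}{-220} = 495 \left(- \frac{1}{220}\right) = - \frac{9}{4}$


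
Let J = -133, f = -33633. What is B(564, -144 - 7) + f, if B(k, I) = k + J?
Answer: -33202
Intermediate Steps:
B(k, I) = -133 + k (B(k, I) = k - 133 = -133 + k)
B(564, -144 - 7) + f = (-133 + 564) - 33633 = 431 - 33633 = -33202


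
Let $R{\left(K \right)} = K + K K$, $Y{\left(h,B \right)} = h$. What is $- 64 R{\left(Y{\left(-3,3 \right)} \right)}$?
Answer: $-384$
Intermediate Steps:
$R{\left(K \right)} = K + K^{2}$
$- 64 R{\left(Y{\left(-3,3 \right)} \right)} = - 64 \left(- 3 \left(1 - 3\right)\right) = - 64 \left(\left(-3\right) \left(-2\right)\right) = \left(-64\right) 6 = -384$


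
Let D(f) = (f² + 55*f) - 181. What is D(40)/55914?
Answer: 3619/55914 ≈ 0.064724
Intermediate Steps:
D(f) = -181 + f² + 55*f
D(40)/55914 = (-181 + 40² + 55*40)/55914 = (-181 + 1600 + 2200)*(1/55914) = 3619*(1/55914) = 3619/55914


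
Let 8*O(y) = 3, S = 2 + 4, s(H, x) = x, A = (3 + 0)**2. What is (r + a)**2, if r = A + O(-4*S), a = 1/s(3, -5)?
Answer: 134689/1600 ≈ 84.181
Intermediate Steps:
A = 9 (A = 3**2 = 9)
S = 6
O(y) = 3/8 (O(y) = (1/8)*3 = 3/8)
a = -1/5 (a = 1/(-5) = -1/5 ≈ -0.20000)
r = 75/8 (r = 9 + 3/8 = 75/8 ≈ 9.3750)
(r + a)**2 = (75/8 - 1/5)**2 = (367/40)**2 = 134689/1600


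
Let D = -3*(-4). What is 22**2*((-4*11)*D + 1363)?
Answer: 404140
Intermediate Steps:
D = 12
22**2*((-4*11)*D + 1363) = 22**2*(-4*11*12 + 1363) = 484*(-44*12 + 1363) = 484*(-528 + 1363) = 484*835 = 404140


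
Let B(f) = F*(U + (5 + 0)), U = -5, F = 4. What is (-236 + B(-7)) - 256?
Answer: -492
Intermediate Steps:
B(f) = 0 (B(f) = 4*(-5 + (5 + 0)) = 4*(-5 + 5) = 4*0 = 0)
(-236 + B(-7)) - 256 = (-236 + 0) - 256 = -236 - 256 = -492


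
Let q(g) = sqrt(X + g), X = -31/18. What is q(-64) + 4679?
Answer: 4679 + 13*I*sqrt(14)/6 ≈ 4679.0 + 8.1069*I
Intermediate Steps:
X = -31/18 (X = -31*1/18 = -31/18 ≈ -1.7222)
q(g) = sqrt(-31/18 + g)
q(-64) + 4679 = sqrt(-62 + 36*(-64))/6 + 4679 = sqrt(-62 - 2304)/6 + 4679 = sqrt(-2366)/6 + 4679 = (13*I*sqrt(14))/6 + 4679 = 13*I*sqrt(14)/6 + 4679 = 4679 + 13*I*sqrt(14)/6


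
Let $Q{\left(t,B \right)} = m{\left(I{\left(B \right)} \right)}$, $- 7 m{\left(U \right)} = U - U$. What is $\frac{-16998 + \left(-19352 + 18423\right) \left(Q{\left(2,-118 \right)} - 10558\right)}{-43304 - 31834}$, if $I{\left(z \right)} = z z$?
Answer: $- \frac{4895692}{37569} \approx -130.31$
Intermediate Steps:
$I{\left(z \right)} = z^{2}$
$m{\left(U \right)} = 0$ ($m{\left(U \right)} = - \frac{U - U}{7} = \left(- \frac{1}{7}\right) 0 = 0$)
$Q{\left(t,B \right)} = 0$
$\frac{-16998 + \left(-19352 + 18423\right) \left(Q{\left(2,-118 \right)} - 10558\right)}{-43304 - 31834} = \frac{-16998 + \left(-19352 + 18423\right) \left(0 - 10558\right)}{-43304 - 31834} = \frac{-16998 - -9808382}{-75138} = \left(-16998 + 9808382\right) \left(- \frac{1}{75138}\right) = 9791384 \left(- \frac{1}{75138}\right) = - \frac{4895692}{37569}$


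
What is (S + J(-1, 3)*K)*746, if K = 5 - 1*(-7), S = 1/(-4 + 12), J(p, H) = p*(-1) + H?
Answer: 143605/4 ≈ 35901.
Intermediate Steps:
J(p, H) = H - p (J(p, H) = -p + H = H - p)
S = ⅛ (S = 1/8 = ⅛ ≈ 0.12500)
K = 12 (K = 5 + 7 = 12)
(S + J(-1, 3)*K)*746 = (⅛ + (3 - 1*(-1))*12)*746 = (⅛ + (3 + 1)*12)*746 = (⅛ + 4*12)*746 = (⅛ + 48)*746 = (385/8)*746 = 143605/4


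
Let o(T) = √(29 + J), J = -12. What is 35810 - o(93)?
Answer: 35810 - √17 ≈ 35806.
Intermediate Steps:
o(T) = √17 (o(T) = √(29 - 12) = √17)
35810 - o(93) = 35810 - √17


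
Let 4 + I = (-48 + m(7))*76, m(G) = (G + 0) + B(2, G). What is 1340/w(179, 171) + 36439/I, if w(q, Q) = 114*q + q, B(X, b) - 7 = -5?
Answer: -149223939/12219256 ≈ -12.212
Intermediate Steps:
B(X, b) = 2 (B(X, b) = 7 - 5 = 2)
m(G) = 2 + G (m(G) = (G + 0) + 2 = G + 2 = 2 + G)
w(q, Q) = 115*q
I = -2968 (I = -4 + (-48 + (2 + 7))*76 = -4 + (-48 + 9)*76 = -4 - 39*76 = -4 - 2964 = -2968)
1340/w(179, 171) + 36439/I = 1340/((115*179)) + 36439/(-2968) = 1340/20585 + 36439*(-1/2968) = 1340*(1/20585) - 36439/2968 = 268/4117 - 36439/2968 = -149223939/12219256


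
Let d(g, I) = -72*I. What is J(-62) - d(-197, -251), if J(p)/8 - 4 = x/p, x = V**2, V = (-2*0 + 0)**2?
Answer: -18040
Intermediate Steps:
V = 0 (V = (0 + 0)**2 = 0**2 = 0)
x = 0 (x = 0**2 = 0)
J(p) = 32 (J(p) = 32 + 8*(0/p) = 32 + 8*0 = 32 + 0 = 32)
J(-62) - d(-197, -251) = 32 - (-72)*(-251) = 32 - 1*18072 = 32 - 18072 = -18040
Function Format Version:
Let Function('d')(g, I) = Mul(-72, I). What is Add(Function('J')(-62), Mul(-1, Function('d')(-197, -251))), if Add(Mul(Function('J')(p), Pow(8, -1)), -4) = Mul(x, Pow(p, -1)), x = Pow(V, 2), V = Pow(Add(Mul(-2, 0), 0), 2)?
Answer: -18040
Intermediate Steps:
V = 0 (V = Pow(Add(0, 0), 2) = Pow(0, 2) = 0)
x = 0 (x = Pow(0, 2) = 0)
Function('J')(p) = 32 (Function('J')(p) = Add(32, Mul(8, Mul(0, Pow(p, -1)))) = Add(32, Mul(8, 0)) = Add(32, 0) = 32)
Add(Function('J')(-62), Mul(-1, Function('d')(-197, -251))) = Add(32, Mul(-1, Mul(-72, -251))) = Add(32, Mul(-1, 18072)) = Add(32, -18072) = -18040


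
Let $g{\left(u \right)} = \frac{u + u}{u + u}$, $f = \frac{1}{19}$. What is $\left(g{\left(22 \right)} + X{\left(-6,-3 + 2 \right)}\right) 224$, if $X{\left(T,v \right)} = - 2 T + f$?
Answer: $\frac{55552}{19} \approx 2923.8$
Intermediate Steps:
$f = \frac{1}{19} \approx 0.052632$
$X{\left(T,v \right)} = \frac{1}{19} - 2 T$ ($X{\left(T,v \right)} = - 2 T + \frac{1}{19} = \frac{1}{19} - 2 T$)
$g{\left(u \right)} = 1$ ($g{\left(u \right)} = \frac{2 u}{2 u} = 2 u \frac{1}{2 u} = 1$)
$\left(g{\left(22 \right)} + X{\left(-6,-3 + 2 \right)}\right) 224 = \left(1 + \left(\frac{1}{19} - -12\right)\right) 224 = \left(1 + \left(\frac{1}{19} + 12\right)\right) 224 = \left(1 + \frac{229}{19}\right) 224 = \frac{248}{19} \cdot 224 = \frac{55552}{19}$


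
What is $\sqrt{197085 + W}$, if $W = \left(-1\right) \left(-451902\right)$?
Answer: $\sqrt{648987} \approx 805.6$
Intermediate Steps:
$W = 451902$
$\sqrt{197085 + W} = \sqrt{197085 + 451902} = \sqrt{648987}$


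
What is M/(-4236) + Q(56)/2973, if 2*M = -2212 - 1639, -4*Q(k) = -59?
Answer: 3857995/8395752 ≈ 0.45952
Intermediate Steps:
Q(k) = 59/4 (Q(k) = -¼*(-59) = 59/4)
M = -3851/2 (M = (-2212 - 1639)/2 = (½)*(-3851) = -3851/2 ≈ -1925.5)
M/(-4236) + Q(56)/2973 = -3851/2/(-4236) + (59/4)/2973 = -3851/2*(-1/4236) + (59/4)*(1/2973) = 3851/8472 + 59/11892 = 3857995/8395752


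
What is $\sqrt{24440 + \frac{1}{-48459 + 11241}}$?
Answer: $\frac{\sqrt{33853787529342}}{37218} \approx 156.33$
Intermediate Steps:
$\sqrt{24440 + \frac{1}{-48459 + 11241}} = \sqrt{24440 + \frac{1}{-37218}} = \sqrt{24440 - \frac{1}{37218}} = \sqrt{\frac{909607919}{37218}} = \frac{\sqrt{33853787529342}}{37218}$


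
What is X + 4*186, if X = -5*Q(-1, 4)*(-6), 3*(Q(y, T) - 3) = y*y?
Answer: 844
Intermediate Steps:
Q(y, T) = 3 + y²/3 (Q(y, T) = 3 + (y*y)/3 = 3 + y²/3)
X = 100 (X = -5*(3 + (⅓)*(-1)²)*(-6) = -5*(3 + (⅓)*1)*(-6) = -5*(3 + ⅓)*(-6) = -5*10/3*(-6) = -50/3*(-6) = 100)
X + 4*186 = 100 + 4*186 = 100 + 744 = 844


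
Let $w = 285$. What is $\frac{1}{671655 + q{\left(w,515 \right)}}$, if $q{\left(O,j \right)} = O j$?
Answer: $\frac{1}{818430} \approx 1.2219 \cdot 10^{-6}$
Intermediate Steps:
$\frac{1}{671655 + q{\left(w,515 \right)}} = \frac{1}{671655 + 285 \cdot 515} = \frac{1}{671655 + 146775} = \frac{1}{818430}$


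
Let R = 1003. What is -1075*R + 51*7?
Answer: -1077868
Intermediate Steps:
-1075*R + 51*7 = -1075*1003 + 51*7 = -1078225 + 357 = -1077868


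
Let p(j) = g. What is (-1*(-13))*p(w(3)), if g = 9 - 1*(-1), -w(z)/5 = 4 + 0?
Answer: 130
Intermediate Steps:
w(z) = -20 (w(z) = -5*(4 + 0) = -5*4 = -20)
g = 10 (g = 9 + 1 = 10)
p(j) = 10
(-1*(-13))*p(w(3)) = -1*(-13)*10 = 13*10 = 130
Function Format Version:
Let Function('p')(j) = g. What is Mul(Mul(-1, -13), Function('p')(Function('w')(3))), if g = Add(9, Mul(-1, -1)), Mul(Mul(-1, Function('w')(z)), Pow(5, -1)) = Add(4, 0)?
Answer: 130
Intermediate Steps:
Function('w')(z) = -20 (Function('w')(z) = Mul(-5, Add(4, 0)) = Mul(-5, 4) = -20)
g = 10 (g = Add(9, 1) = 10)
Function('p')(j) = 10
Mul(Mul(-1, -13), Function('p')(Function('w')(3))) = Mul(Mul(-1, -13), 10) = Mul(13, 10) = 130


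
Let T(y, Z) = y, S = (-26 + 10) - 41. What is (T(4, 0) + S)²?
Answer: 2809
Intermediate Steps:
S = -57 (S = -16 - 41 = -57)
(T(4, 0) + S)² = (4 - 57)² = (-53)² = 2809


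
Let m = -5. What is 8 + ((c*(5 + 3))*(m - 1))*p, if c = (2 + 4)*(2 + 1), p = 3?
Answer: -2584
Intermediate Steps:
c = 18 (c = 6*3 = 18)
8 + ((c*(5 + 3))*(m - 1))*p = 8 + ((18*(5 + 3))*(-5 - 1))*3 = 8 + ((18*8)*(-6))*3 = 8 + (144*(-6))*3 = 8 - 864*3 = 8 - 2592 = -2584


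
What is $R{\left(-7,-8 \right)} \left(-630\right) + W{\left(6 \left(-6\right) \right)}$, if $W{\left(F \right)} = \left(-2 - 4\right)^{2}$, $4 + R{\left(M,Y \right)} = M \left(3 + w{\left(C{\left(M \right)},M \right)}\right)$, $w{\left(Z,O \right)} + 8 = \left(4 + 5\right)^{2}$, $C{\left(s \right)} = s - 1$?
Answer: $337716$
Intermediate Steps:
$C{\left(s \right)} = -1 + s$ ($C{\left(s \right)} = s - 1 = -1 + s$)
$w{\left(Z,O \right)} = 73$ ($w{\left(Z,O \right)} = -8 + \left(4 + 5\right)^{2} = -8 + 9^{2} = -8 + 81 = 73$)
$R{\left(M,Y \right)} = -4 + 76 M$ ($R{\left(M,Y \right)} = -4 + M \left(3 + 73\right) = -4 + M 76 = -4 + 76 M$)
$W{\left(F \right)} = 36$ ($W{\left(F \right)} = \left(-6\right)^{2} = 36$)
$R{\left(-7,-8 \right)} \left(-630\right) + W{\left(6 \left(-6\right) \right)} = \left(-4 + 76 \left(-7\right)\right) \left(-630\right) + 36 = \left(-4 - 532\right) \left(-630\right) + 36 = \left(-536\right) \left(-630\right) + 36 = 337680 + 36 = 337716$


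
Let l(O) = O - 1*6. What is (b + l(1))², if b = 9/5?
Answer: 256/25 ≈ 10.240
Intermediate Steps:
b = 9/5 (b = 9*(⅕) = 9/5 ≈ 1.8000)
l(O) = -6 + O (l(O) = O - 6 = -6 + O)
(b + l(1))² = (9/5 + (-6 + 1))² = (9/5 - 5)² = (-16/5)² = 256/25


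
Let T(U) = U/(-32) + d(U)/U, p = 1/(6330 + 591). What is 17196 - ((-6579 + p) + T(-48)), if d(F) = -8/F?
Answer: 5265165329/221472 ≈ 23774.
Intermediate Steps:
p = 1/6921 ≈ 0.00014449
T(U) = -8/U² - U/32 (T(U) = U/(-32) + (-8/U)/U = U*(-1/32) - 8/U² = -U/32 - 8/U² = -8/U² - U/32)
17196 - ((-6579 + p) + T(-48)) = 17196 - ((-6579 + 1/6921) + (-8/(-48)² - 1/32*(-48))) = 17196 - (-45533258/6921 + (-8*1/2304 + 3/2)) = 17196 - (-45533258/6921 + (-1/288 + 3/2)) = 17196 - (-45533258/6921 + 431/288) = 17196 - 1*(-1456732817/221472) = 17196 + 1456732817/221472 = 5265165329/221472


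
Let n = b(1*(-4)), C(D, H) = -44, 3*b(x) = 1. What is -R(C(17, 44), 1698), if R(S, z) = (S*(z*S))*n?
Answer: -1095776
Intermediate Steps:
b(x) = ⅓ (b(x) = (⅓)*1 = ⅓)
n = ⅓ ≈ 0.33333
R(S, z) = z*S²/3 (R(S, z) = (S*(z*S))*(⅓) = (S*(S*z))*(⅓) = (z*S²)*(⅓) = z*S²/3)
-R(C(17, 44), 1698) = -1698*(-44)²/3 = -1698*1936/3 = -1*1095776 = -1095776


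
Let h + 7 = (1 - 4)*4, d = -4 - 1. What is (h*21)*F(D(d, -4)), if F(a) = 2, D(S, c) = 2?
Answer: -798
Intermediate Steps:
d = -5
h = -19 (h = -7 + (1 - 4)*4 = -7 - 3*4 = -7 - 12 = -19)
(h*21)*F(D(d, -4)) = -19*21*2 = -399*2 = -798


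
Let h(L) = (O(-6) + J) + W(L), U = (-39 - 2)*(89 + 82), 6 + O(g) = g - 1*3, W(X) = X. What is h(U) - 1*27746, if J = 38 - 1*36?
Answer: -34770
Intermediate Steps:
O(g) = -9 + g (O(g) = -6 + (g - 1*3) = -6 + (g - 3) = -6 + (-3 + g) = -9 + g)
J = 2 (J = 38 - 36 = 2)
U = -7011 (U = -41*171 = -7011)
h(L) = -13 + L (h(L) = ((-9 - 6) + 2) + L = (-15 + 2) + L = -13 + L)
h(U) - 1*27746 = (-13 - 7011) - 1*27746 = -7024 - 27746 = -34770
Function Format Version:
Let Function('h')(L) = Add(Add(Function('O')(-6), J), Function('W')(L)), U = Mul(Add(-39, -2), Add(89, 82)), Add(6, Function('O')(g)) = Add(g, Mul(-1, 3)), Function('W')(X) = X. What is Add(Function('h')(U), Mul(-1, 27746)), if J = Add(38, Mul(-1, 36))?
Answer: -34770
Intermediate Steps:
Function('O')(g) = Add(-9, g) (Function('O')(g) = Add(-6, Add(g, Mul(-1, 3))) = Add(-6, Add(g, -3)) = Add(-6, Add(-3, g)) = Add(-9, g))
J = 2 (J = Add(38, -36) = 2)
U = -7011 (U = Mul(-41, 171) = -7011)
Function('h')(L) = Add(-13, L) (Function('h')(L) = Add(Add(Add(-9, -6), 2), L) = Add(Add(-15, 2), L) = Add(-13, L))
Add(Function('h')(U), Mul(-1, 27746)) = Add(Add(-13, -7011), Mul(-1, 27746)) = Add(-7024, -27746) = -34770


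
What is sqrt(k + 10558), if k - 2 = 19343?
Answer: sqrt(29903) ≈ 172.92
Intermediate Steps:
k = 19345 (k = 2 + 19343 = 19345)
sqrt(k + 10558) = sqrt(19345 + 10558) = sqrt(29903)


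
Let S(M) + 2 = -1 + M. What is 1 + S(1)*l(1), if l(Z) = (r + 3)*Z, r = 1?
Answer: -7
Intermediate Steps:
S(M) = -3 + M (S(M) = -2 + (-1 + M) = -3 + M)
l(Z) = 4*Z (l(Z) = (1 + 3)*Z = 4*Z)
1 + S(1)*l(1) = 1 + (-3 + 1)*(4*1) = 1 - 2*4 = 1 - 8 = -7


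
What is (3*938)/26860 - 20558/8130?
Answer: -26465503/10918590 ≈ -2.4239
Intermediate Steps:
(3*938)/26860 - 20558/8130 = 2814*(1/26860) - 20558*1/8130 = 1407/13430 - 10279/4065 = -26465503/10918590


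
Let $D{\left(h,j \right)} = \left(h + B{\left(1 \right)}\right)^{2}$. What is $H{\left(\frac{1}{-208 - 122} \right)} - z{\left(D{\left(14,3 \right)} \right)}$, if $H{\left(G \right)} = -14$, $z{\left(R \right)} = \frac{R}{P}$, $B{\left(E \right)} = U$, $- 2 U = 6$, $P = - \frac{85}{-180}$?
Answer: $- \frac{4594}{17} \approx -270.24$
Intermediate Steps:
$P = \frac{17}{36}$ ($P = \left(-85\right) \left(- \frac{1}{180}\right) = \frac{17}{36} \approx 0.47222$)
$U = -3$ ($U = \left(- \frac{1}{2}\right) 6 = -3$)
$B{\left(E \right)} = -3$
$D{\left(h,j \right)} = \left(-3 + h\right)^{2}$ ($D{\left(h,j \right)} = \left(h - 3\right)^{2} = \left(-3 + h\right)^{2}$)
$z{\left(R \right)} = \frac{36 R}{17}$ ($z{\left(R \right)} = \frac{R}{\frac{17}{36}} = R \frac{36}{17} = \frac{36 R}{17}$)
$H{\left(\frac{1}{-208 - 122} \right)} - z{\left(D{\left(14,3 \right)} \right)} = -14 - \frac{36 \left(-3 + 14\right)^{2}}{17} = -14 - \frac{36 \cdot 11^{2}}{17} = -14 - \frac{36}{17} \cdot 121 = -14 - \frac{4356}{17} = - \frac{4594}{17}$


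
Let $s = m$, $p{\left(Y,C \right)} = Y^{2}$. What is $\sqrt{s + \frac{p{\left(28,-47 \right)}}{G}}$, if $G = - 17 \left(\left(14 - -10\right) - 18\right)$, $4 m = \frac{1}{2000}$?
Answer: $\frac{i \sqrt{799666995}}{10200} \approx 2.7724 i$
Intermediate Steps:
$m = \frac{1}{8000}$ ($m = \frac{1}{4 \cdot 2000} = \frac{1}{4} \cdot \frac{1}{2000} = \frac{1}{8000} \approx 0.000125$)
$s = \frac{1}{8000} \approx 0.000125$
$G = -102$ ($G = - 17 \left(\left(14 + 10\right) - 18\right) = - 17 \left(24 - 18\right) = \left(-17\right) 6 = -102$)
$\sqrt{s + \frac{p{\left(28,-47 \right)}}{G}} = \sqrt{\frac{1}{8000} + \frac{28^{2}}{-102}} = \sqrt{\frac{1}{8000} + 784 \left(- \frac{1}{102}\right)} = \sqrt{\frac{1}{8000} - \frac{392}{51}} = \sqrt{- \frac{3135949}{408000}} = \frac{i \sqrt{799666995}}{10200}$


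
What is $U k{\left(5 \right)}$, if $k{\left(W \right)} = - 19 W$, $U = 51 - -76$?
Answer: $-12065$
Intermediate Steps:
$U = 127$ ($U = 51 + 76 = 127$)
$U k{\left(5 \right)} = 127 \left(\left(-19\right) 5\right) = 127 \left(-95\right) = -12065$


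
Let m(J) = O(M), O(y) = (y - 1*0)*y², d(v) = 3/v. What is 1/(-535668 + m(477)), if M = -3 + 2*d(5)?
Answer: -125/66959229 ≈ -1.8668e-6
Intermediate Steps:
M = -9/5 (M = -3 + 2*(3/5) = -3 + 2*(3*(⅕)) = -3 + 2*(⅗) = -3 + 6/5 = -9/5 ≈ -1.8000)
O(y) = y³ (O(y) = (y + 0)*y² = y*y² = y³)
m(J) = -729/125 (m(J) = (-9/5)³ = -729/125)
1/(-535668 + m(477)) = 1/(-535668 - 729/125) = 1/(-66959229/125) = -125/66959229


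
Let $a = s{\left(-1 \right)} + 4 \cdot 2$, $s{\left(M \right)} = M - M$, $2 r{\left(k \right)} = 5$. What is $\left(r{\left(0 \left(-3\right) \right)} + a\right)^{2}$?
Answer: $\frac{441}{4} \approx 110.25$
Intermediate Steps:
$r{\left(k \right)} = \frac{5}{2}$ ($r{\left(k \right)} = \frac{1}{2} \cdot 5 = \frac{5}{2}$)
$s{\left(M \right)} = 0$
$a = 8$ ($a = 0 + 4 \cdot 2 = 0 + 8 = 8$)
$\left(r{\left(0 \left(-3\right) \right)} + a\right)^{2} = \left(\frac{5}{2} + 8\right)^{2} = \left(\frac{21}{2}\right)^{2} = \frac{441}{4}$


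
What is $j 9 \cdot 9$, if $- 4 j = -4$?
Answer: $81$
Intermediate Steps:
$j = 1$ ($j = \left(- \frac{1}{4}\right) \left(-4\right) = 1$)
$j 9 \cdot 9 = 1 \cdot 9 \cdot 9 = 9 \cdot 9 = 81$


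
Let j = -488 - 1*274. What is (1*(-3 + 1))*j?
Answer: 1524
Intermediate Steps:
j = -762 (j = -488 - 274 = -762)
(1*(-3 + 1))*j = (1*(-3 + 1))*(-762) = (1*(-2))*(-762) = -2*(-762) = 1524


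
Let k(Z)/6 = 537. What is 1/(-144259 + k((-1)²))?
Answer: -1/141037 ≈ -7.0903e-6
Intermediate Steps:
k(Z) = 3222 (k(Z) = 6*537 = 3222)
1/(-144259 + k((-1)²)) = 1/(-144259 + 3222) = 1/(-141037) = -1/141037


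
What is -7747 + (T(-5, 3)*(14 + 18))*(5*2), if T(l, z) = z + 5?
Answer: -5187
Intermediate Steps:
T(l, z) = 5 + z
-7747 + (T(-5, 3)*(14 + 18))*(5*2) = -7747 + ((5 + 3)*(14 + 18))*(5*2) = -7747 + (8*32)*10 = -7747 + 256*10 = -7747 + 2560 = -5187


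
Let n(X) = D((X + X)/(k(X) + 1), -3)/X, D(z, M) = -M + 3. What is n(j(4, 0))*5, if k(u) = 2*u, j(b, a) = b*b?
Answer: 15/8 ≈ 1.8750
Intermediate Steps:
j(b, a) = b²
D(z, M) = 3 - M
n(X) = 6/X (n(X) = (3 - 1*(-3))/X = (3 + 3)/X = 6/X)
n(j(4, 0))*5 = (6/(4²))*5 = (6/16)*5 = (6*(1/16))*5 = (3/8)*5 = 15/8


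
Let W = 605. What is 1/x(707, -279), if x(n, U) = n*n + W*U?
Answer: 1/331054 ≈ 3.0207e-6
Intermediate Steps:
x(n, U) = n² + 605*U (x(n, U) = n*n + 605*U = n² + 605*U)
1/x(707, -279) = 1/(707² + 605*(-279)) = 1/(499849 - 168795) = 1/331054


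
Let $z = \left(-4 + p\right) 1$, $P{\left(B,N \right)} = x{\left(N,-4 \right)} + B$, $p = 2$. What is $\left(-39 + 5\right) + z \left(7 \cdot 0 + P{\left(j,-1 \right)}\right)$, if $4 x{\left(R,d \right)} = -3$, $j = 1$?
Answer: $- \frac{69}{2} \approx -34.5$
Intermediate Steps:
$x{\left(R,d \right)} = - \frac{3}{4}$ ($x{\left(R,d \right)} = \frac{1}{4} \left(-3\right) = - \frac{3}{4}$)
$P{\left(B,N \right)} = - \frac{3}{4} + B$
$z = -2$ ($z = \left(-4 + 2\right) 1 = \left(-2\right) 1 = -2$)
$\left(-39 + 5\right) + z \left(7 \cdot 0 + P{\left(j,-1 \right)}\right) = \left(-39 + 5\right) - 2 \left(7 \cdot 0 + \left(- \frac{3}{4} + 1\right)\right) = -34 - 2 \left(0 + \frac{1}{4}\right) = -34 - \frac{1}{2} = - \frac{69}{2}$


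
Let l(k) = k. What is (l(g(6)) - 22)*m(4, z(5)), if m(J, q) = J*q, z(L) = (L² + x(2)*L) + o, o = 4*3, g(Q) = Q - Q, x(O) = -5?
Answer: -1056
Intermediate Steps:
g(Q) = 0
o = 12
z(L) = 12 + L² - 5*L (z(L) = (L² - 5*L) + 12 = 12 + L² - 5*L)
(l(g(6)) - 22)*m(4, z(5)) = (0 - 22)*(4*(12 + 5² - 5*5)) = -88*(12 + 25 - 25) = -88*12 = -22*48 = -1056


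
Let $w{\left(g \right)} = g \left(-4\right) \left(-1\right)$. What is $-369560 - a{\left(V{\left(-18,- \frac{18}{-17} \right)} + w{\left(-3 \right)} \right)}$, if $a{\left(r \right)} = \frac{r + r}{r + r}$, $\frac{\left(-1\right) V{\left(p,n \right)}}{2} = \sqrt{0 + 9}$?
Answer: $-369561$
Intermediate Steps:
$w{\left(g \right)} = 4 g$ ($w{\left(g \right)} = - 4 g \left(-1\right) = 4 g$)
$V{\left(p,n \right)} = -6$ ($V{\left(p,n \right)} = - 2 \sqrt{0 + 9} = - 2 \sqrt{9} = \left(-2\right) 3 = -6$)
$a{\left(r \right)} = 1$ ($a{\left(r \right)} = \frac{2 r}{2 r} = 2 r \frac{1}{2 r} = 1$)
$-369560 - a{\left(V{\left(-18,- \frac{18}{-17} \right)} + w{\left(-3 \right)} \right)} = -369560 - 1 = -369561$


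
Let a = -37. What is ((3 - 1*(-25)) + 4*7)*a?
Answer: -2072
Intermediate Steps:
((3 - 1*(-25)) + 4*7)*a = ((3 - 1*(-25)) + 4*7)*(-37) = ((3 + 25) + 28)*(-37) = (28 + 28)*(-37) = 56*(-37) = -2072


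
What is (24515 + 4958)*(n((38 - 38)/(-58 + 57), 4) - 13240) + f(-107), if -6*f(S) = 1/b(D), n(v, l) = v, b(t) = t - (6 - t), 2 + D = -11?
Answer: -74922723839/192 ≈ -3.9022e+8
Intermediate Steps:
D = -13 (D = -2 - 11 = -13)
b(t) = -6 + 2*t (b(t) = t + (-6 + t) = -6 + 2*t)
f(S) = 1/192 (f(S) = -1/(6*(-6 + 2*(-13))) = -1/(6*(-6 - 26)) = -⅙/(-32) = -⅙*(-1/32) = 1/192)
(24515 + 4958)*(n((38 - 38)/(-58 + 57), 4) - 13240) + f(-107) = (24515 + 4958)*((38 - 38)/(-58 + 57) - 13240) + 1/192 = 29473*(0/(-1) - 13240) + 1/192 = 29473*(0*(-1) - 13240) + 1/192 = 29473*(0 - 13240) + 1/192 = 29473*(-13240) + 1/192 = -390222520 + 1/192 = -74922723839/192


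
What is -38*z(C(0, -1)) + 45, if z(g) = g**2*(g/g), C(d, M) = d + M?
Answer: 7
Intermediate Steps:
C(d, M) = M + d
z(g) = g**2 (z(g) = g**2*1 = g**2)
-38*z(C(0, -1)) + 45 = -38*(-1 + 0)**2 + 45 = -38*(-1)**2 + 45 = -38*1 + 45 = -38 + 45 = 7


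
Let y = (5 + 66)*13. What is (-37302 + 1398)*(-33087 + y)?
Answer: 1154816256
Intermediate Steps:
y = 923 (y = 71*13 = 923)
(-37302 + 1398)*(-33087 + y) = (-37302 + 1398)*(-33087 + 923) = -35904*(-32164) = 1154816256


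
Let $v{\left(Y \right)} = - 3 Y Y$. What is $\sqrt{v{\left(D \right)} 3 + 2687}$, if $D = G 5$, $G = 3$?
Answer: $\sqrt{662} \approx 25.729$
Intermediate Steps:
$D = 15$ ($D = 3 \cdot 5 = 15$)
$v{\left(Y \right)} = - 3 Y^{2}$
$\sqrt{v{\left(D \right)} 3 + 2687} = \sqrt{- 3 \cdot 15^{2} \cdot 3 + 2687} = \sqrt{\left(-3\right) 225 \cdot 3 + 2687} = \sqrt{\left(-675\right) 3 + 2687} = \sqrt{-2025 + 2687} = \sqrt{662}$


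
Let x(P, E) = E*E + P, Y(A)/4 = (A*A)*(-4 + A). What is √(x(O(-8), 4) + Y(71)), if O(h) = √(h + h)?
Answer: 2*√(337751 + I) ≈ 1162.3 + 0.0017207*I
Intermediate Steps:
O(h) = √2*√h (O(h) = √(2*h) = √2*√h)
Y(A) = 4*A²*(-4 + A) (Y(A) = 4*((A*A)*(-4 + A)) = 4*(A²*(-4 + A)) = 4*A²*(-4 + A))
x(P, E) = P + E² (x(P, E) = E² + P = P + E²)
√(x(O(-8), 4) + Y(71)) = √((√2*√(-8) + 4²) + 4*71²*(-4 + 71)) = √((√2*(2*I*√2) + 16) + 4*5041*67) = √((4*I + 16) + 1350988) = √((16 + 4*I) + 1350988) = √(1351004 + 4*I)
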